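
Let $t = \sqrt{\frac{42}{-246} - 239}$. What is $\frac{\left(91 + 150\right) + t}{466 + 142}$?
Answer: $\frac{241}{608} + \frac{i \sqrt{402046}}{24928} \approx 0.39638 + 0.025436 i$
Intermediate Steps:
$t = \frac{i \sqrt{402046}}{41}$ ($t = \sqrt{42 \left(- \frac{1}{246}\right) - 239} = \sqrt{- \frac{7}{41} - 239} = \sqrt{- \frac{9806}{41}} = \frac{i \sqrt{402046}}{41} \approx 15.465 i$)
$\frac{\left(91 + 150\right) + t}{466 + 142} = \frac{\left(91 + 150\right) + \frac{i \sqrt{402046}}{41}}{466 + 142} = \frac{241 + \frac{i \sqrt{402046}}{41}}{608} = \left(241 + \frac{i \sqrt{402046}}{41}\right) \frac{1}{608} = \frac{241}{608} + \frac{i \sqrt{402046}}{24928}$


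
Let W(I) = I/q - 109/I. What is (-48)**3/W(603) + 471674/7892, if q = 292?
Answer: -76760621494735/1309207826 ≈ -58631.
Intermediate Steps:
W(I) = -109/I + I/292 (W(I) = I/292 - 109/I = -109/I + I/292)
(-48)**3/W(603) + 471674/7892 = (-48)**3/(-109/603 + (1/292)*603) + 471674/7892 = -110592/(-109*1/603 + 603/292) + 471674*(1/7892) = -110592/(-109/603 + 603/292) + 235837/3946 = -110592/331781/176076 + 235837/3946 = -110592*176076/331781 + 235837/3946 = -19472596992/331781 + 235837/3946 = -76760621494735/1309207826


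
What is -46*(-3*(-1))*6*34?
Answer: -28152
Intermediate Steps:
-46*(-3*(-1))*6*34 = -138*6*34 = -46*18*34 = -828*34 = -28152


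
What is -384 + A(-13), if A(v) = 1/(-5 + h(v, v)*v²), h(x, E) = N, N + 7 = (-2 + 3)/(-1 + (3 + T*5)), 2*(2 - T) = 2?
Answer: -3128455/8147 ≈ -384.00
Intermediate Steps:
T = 1 (T = 2 - ½*2 = 2 - 1 = 1)
N = -48/7 (N = -7 + (-2 + 3)/(-1 + (3 + 1*5)) = -7 + 1/(-1 + (3 + 5)) = -7 + 1/(-1 + 8) = -7 + 1/7 = -7 + 1*(⅐) = -7 + ⅐ = -48/7 ≈ -6.8571)
h(x, E) = -48/7
A(v) = 1/(-5 - 48*v²/7)
-384 + A(-13) = -384 - 7/(35 + 48*(-13)²) = -384 - 7/(35 + 48*169) = -384 - 7/(35 + 8112) = -384 - 7/8147 = -3128455/8147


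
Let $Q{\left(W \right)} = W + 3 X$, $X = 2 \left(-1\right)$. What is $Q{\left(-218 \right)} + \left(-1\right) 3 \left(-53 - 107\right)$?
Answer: $256$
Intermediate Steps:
$X = -2$
$Q{\left(W \right)} = -6 + W$ ($Q{\left(W \right)} = W + 3 \left(-2\right) = W - 6 = -6 + W$)
$Q{\left(-218 \right)} + \left(-1\right) 3 \left(-53 - 107\right) = \left(-6 - 218\right) + \left(-1\right) 3 \left(-53 - 107\right) = -224 - -480 = -224 + 480 = 256$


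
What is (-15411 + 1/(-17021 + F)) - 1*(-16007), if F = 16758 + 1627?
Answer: 812945/1364 ≈ 596.00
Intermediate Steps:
F = 18385
(-15411 + 1/(-17021 + F)) - 1*(-16007) = (-15411 + 1/(-17021 + 18385)) - 1*(-16007) = (-15411 + 1/1364) + 16007 = -21020603/1364 + 16007 = 812945/1364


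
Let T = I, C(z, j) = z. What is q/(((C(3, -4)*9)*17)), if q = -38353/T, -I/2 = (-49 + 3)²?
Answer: 38353/1942488 ≈ 0.019744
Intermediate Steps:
I = -4232 (I = -2*(-49 + 3)² = -2*(-46)² = -2*2116 = -4232)
T = -4232
q = 38353/4232 (q = -38353/(-4232) = -38353*(-1/4232) = 38353/4232 ≈ 9.0626)
q/(((C(3, -4)*9)*17)) = 38353/(4232*(((3*9)*17))) = 38353/(4232*((27*17))) = (38353/4232)/459 = (38353/4232)*(1/459) = 38353/1942488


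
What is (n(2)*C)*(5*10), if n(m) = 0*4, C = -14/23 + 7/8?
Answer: 0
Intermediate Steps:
C = 49/184 (C = -14*1/23 + 7*(⅛) = -14/23 + 7/8 = 49/184 ≈ 0.26630)
n(m) = 0
(n(2)*C)*(5*10) = (0*(49/184))*(5*10) = 0*50 = 0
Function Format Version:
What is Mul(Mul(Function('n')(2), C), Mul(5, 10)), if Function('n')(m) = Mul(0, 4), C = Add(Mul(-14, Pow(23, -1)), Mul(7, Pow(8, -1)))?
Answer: 0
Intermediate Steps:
C = Rational(49, 184) (C = Add(Mul(-14, Rational(1, 23)), Mul(7, Rational(1, 8))) = Add(Rational(-14, 23), Rational(7, 8)) = Rational(49, 184) ≈ 0.26630)
Function('n')(m) = 0
Mul(Mul(Function('n')(2), C), Mul(5, 10)) = Mul(Mul(0, Rational(49, 184)), Mul(5, 10)) = Mul(0, 50) = 0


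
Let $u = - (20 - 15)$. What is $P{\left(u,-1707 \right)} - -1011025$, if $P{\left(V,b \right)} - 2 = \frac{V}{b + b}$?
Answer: $\frac{3451646183}{3414} \approx 1.011 \cdot 10^{6}$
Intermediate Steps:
$u = -5$ ($u = \left(-1\right) 5 = -5$)
$P{\left(V,b \right)} = 2 + \frac{V}{2 b}$ ($P{\left(V,b \right)} = 2 + \frac{V}{b + b} = 2 + \frac{V}{2 b}$)
$P{\left(u,-1707 \right)} - -1011025 = \left(2 + \frac{1}{2} \left(-5\right) \frac{1}{-1707}\right) - -1011025 = \left(2 + \frac{1}{2} \left(-5\right) \left(- \frac{1}{1707}\right)\right) + 1011025 = \left(2 + \frac{5}{3414}\right) + 1011025 = \frac{6833}{3414} + 1011025 = \frac{3451646183}{3414}$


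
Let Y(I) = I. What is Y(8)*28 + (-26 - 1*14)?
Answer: 184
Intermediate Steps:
Y(8)*28 + (-26 - 1*14) = 8*28 + (-26 - 1*14) = 224 + (-26 - 14) = 224 - 40 = 184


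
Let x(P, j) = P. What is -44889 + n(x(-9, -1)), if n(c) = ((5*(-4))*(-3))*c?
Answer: -45429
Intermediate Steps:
n(c) = 60*c (n(c) = (-20*(-3))*c = 60*c)
-44889 + n(x(-9, -1)) = -44889 + 60*(-9) = -44889 - 540 = -45429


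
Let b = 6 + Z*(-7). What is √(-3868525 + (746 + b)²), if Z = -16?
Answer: I*√3122029 ≈ 1766.9*I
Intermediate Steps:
b = 118 (b = 6 - 16*(-7) = 6 + 112 = 118)
√(-3868525 + (746 + b)²) = √(-3868525 + (746 + 118)²) = √(-3868525 + 864²) = √(-3868525 + 746496) = √(-3122029) = I*√3122029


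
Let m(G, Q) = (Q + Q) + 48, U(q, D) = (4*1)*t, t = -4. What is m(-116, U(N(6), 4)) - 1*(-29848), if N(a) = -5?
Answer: 29864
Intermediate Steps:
U(q, D) = -16 (U(q, D) = (4*1)*(-4) = 4*(-4) = -16)
m(G, Q) = 48 + 2*Q (m(G, Q) = 2*Q + 48 = 48 + 2*Q)
m(-116, U(N(6), 4)) - 1*(-29848) = (48 + 2*(-16)) - 1*(-29848) = (48 - 32) + 29848 = 16 + 29848 = 29864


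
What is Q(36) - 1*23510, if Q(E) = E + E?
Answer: -23438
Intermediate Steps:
Q(E) = 2*E
Q(36) - 1*23510 = 2*36 - 1*23510 = 72 - 23510 = -23438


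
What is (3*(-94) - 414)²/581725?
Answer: 484416/581725 ≈ 0.83272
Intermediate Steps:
(3*(-94) - 414)²/581725 = (-282 - 414)²*(1/581725) = (-696)²*(1/581725) = 484416*(1/581725) = 484416/581725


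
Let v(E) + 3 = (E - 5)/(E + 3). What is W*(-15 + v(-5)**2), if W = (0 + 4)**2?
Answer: -176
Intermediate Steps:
W = 16 (W = 4**2 = 16)
v(E) = -3 + (-5 + E)/(3 + E) (v(E) = -3 + (E - 5)/(E + 3) = -3 + (-5 + E)/(3 + E))
W*(-15 + v(-5)**2) = 16*(-15 + (2*(-7 - 1*(-5))/(3 - 5))**2) = 16*(-15 + (2*(-7 + 5)/(-2))**2) = 16*(-15 + (2*(-1/2)*(-2))**2) = 16*(-15 + 2**2) = 16*(-15 + 4) = 16*(-11) = -176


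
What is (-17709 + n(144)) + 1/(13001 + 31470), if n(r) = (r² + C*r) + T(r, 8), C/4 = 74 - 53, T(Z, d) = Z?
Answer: 678938758/44471 ≈ 15267.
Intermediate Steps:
C = 84 (C = 4*(74 - 53) = 4*21 = 84)
n(r) = r² + 85*r (n(r) = (r² + 84*r) + r = r² + 85*r)
(-17709 + n(144)) + 1/(13001 + 31470) = (-17709 + 144*(85 + 144)) + 1/(13001 + 31470) = (-17709 + 144*229) + 1/44471 = (-17709 + 32976) + 1/44471 = 15267 + 1/44471 = 678938758/44471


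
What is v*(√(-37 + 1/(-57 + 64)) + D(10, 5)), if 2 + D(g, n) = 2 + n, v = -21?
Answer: -105 - 3*I*√1806 ≈ -105.0 - 127.49*I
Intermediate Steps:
D(g, n) = n (D(g, n) = -2 + (2 + n) = n)
v*(√(-37 + 1/(-57 + 64)) + D(10, 5)) = -21*(√(-37 + 1/(-57 + 64)) + 5) = -21*(√(-37 + 1/7) + 5) = -21*(√(-37 + ⅐) + 5) = -21*(√(-258/7) + 5) = -21*(I*√1806/7 + 5) = -21*(5 + I*√1806/7) = -105 - 3*I*√1806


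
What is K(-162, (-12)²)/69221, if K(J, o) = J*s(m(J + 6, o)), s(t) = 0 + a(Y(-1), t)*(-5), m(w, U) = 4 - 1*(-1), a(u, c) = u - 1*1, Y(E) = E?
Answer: -1620/69221 ≈ -0.023403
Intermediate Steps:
a(u, c) = -1 + u (a(u, c) = u - 1 = -1 + u)
m(w, U) = 5 (m(w, U) = 4 + 1 = 5)
s(t) = 10 (s(t) = 0 + (-1 - 1)*(-5) = 0 - 2*(-5) = 0 + 10 = 10)
K(J, o) = 10*J (K(J, o) = J*10 = 10*J)
K(-162, (-12)²)/69221 = (10*(-162))/69221 = -1620*1/69221 = -1620/69221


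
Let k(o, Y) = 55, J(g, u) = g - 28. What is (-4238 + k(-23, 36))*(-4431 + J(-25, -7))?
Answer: 18756572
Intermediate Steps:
J(g, u) = -28 + g
(-4238 + k(-23, 36))*(-4431 + J(-25, -7)) = (-4238 + 55)*(-4431 + (-28 - 25)) = -4183*(-4431 - 53) = -4183*(-4484) = 18756572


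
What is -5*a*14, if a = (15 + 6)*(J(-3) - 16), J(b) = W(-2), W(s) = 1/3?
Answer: 23030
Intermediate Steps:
W(s) = 1/3
J(b) = 1/3
a = -329 (a = (15 + 6)*(1/3 - 16) = 21*(-47/3) = -329)
-5*a*14 = -5*(-329)*14 = 1645*14 = 23030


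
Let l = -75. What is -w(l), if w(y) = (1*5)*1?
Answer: -5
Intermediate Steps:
w(y) = 5 (w(y) = 5*1 = 5)
-w(l) = -1*5 = -5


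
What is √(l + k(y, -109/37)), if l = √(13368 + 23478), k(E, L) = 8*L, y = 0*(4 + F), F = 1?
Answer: √(-32264 + 4107*√4094)/37 ≈ 12.976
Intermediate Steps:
y = 0 (y = 0*(4 + 1) = 0*5 = 0)
l = 3*√4094 (l = √36846 = 3*√4094 ≈ 191.95)
√(l + k(y, -109/37)) = √(3*√4094 + 8*(-109/37)) = √(3*√4094 - 872/37) = √(-872/37 + 3*√4094)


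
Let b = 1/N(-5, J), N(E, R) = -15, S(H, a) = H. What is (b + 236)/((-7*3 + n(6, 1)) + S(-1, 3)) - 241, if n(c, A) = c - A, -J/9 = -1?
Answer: -64994/255 ≈ -254.88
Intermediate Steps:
J = 9 (J = -9*(-1) = 9)
b = -1/15 (b = 1/(-15) = -1/15 ≈ -0.066667)
(b + 236)/((-7*3 + n(6, 1)) + S(-1, 3)) - 241 = (-1/15 + 236)/((-7*3 + (6 - 1*1)) - 1) - 241 = 3539/(15*((-21 + (6 - 1)) - 1)) - 241 = 3539/(15*((-21 + 5) - 1)) - 241 = 3539/(15*(-16 - 1)) - 241 = (3539/15)/(-17) - 241 = (3539/15)*(-1/17) - 241 = -3539/255 - 241 = -64994/255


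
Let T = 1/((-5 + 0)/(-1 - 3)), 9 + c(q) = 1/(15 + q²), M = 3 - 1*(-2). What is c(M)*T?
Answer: -359/50 ≈ -7.1800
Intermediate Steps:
M = 5 (M = 3 + 2 = 5)
c(q) = -9 + 1/(15 + q²)
T = ⅘ (T = 1/(-5/(-4)) = 1/(-5*(-¼)) = 1/(5/4) = ⅘ ≈ 0.80000)
c(M)*T = ((-134 - 9*5²)/(15 + 5²))*(⅘) = ((-134 - 9*25)/(15 + 25))*(⅘) = ((-134 - 225)/40)*(⅘) = ((1/40)*(-359))*(⅘) = -359/40*⅘ = -359/50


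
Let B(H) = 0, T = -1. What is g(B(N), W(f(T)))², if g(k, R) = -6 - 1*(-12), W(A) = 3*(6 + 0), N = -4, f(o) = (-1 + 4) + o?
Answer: 36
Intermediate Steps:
f(o) = 3 + o
W(A) = 18 (W(A) = 3*6 = 18)
g(k, R) = 6 (g(k, R) = -6 + 12 = 6)
g(B(N), W(f(T)))² = 6² = 36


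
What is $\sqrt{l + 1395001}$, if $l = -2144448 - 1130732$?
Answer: $7 i \sqrt{38371} \approx 1371.2 i$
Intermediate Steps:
$l = -3275180$
$\sqrt{l + 1395001} = \sqrt{-3275180 + 1395001} = \sqrt{-1880179} = 7 i \sqrt{38371}$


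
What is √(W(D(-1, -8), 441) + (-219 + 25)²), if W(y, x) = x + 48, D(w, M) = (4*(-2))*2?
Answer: 25*√61 ≈ 195.26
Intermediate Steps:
D(w, M) = -16 (D(w, M) = -8*2 = -16)
W(y, x) = 48 + x
√(W(D(-1, -8), 441) + (-219 + 25)²) = √((48 + 441) + (-219 + 25)²) = √(489 + (-194)²) = √(489 + 37636) = √38125 = 25*√61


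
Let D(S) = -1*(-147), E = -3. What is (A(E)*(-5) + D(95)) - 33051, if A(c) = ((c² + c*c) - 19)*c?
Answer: -32919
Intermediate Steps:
D(S) = 147
A(c) = c*(-19 + 2*c²) (A(c) = ((c² + c²) - 19)*c = (2*c² - 19)*c = (-19 + 2*c²)*c = c*(-19 + 2*c²))
(A(E)*(-5) + D(95)) - 33051 = (-3*(-19 + 2*(-3)²)*(-5) + 147) - 33051 = (-3*(-19 + 2*9)*(-5) + 147) - 33051 = (-3*(-19 + 18)*(-5) + 147) - 33051 = (-3*(-1)*(-5) + 147) - 33051 = (3*(-5) + 147) - 33051 = (-15 + 147) - 33051 = 132 - 33051 = -32919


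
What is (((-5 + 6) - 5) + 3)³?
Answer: -1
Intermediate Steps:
(((-5 + 6) - 5) + 3)³ = ((1 - 5) + 3)³ = (-4 + 3)³ = (-1)³ = -1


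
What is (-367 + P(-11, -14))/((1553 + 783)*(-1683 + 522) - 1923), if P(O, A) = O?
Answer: 18/129239 ≈ 0.00013928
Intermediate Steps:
(-367 + P(-11, -14))/((1553 + 783)*(-1683 + 522) - 1923) = (-367 - 11)/((1553 + 783)*(-1683 + 522) - 1923) = -378/(2336*(-1161) - 1923) = -378/(-2712096 - 1923) = -378/(-2714019) = -378*(-1/2714019) = 18/129239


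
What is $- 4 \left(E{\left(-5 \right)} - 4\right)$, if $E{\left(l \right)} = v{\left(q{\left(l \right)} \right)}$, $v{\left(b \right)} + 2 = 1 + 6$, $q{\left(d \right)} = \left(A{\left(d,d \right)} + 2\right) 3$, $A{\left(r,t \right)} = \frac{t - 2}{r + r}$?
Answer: $-4$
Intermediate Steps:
$A{\left(r,t \right)} = \frac{-2 + t}{2 r}$
$q{\left(d \right)} = 6 + \frac{3 \left(-2 + d\right)}{2 d}$ ($q{\left(d \right)} = \left(\frac{-2 + d}{2 d} + 2\right) 3 = \left(2 + \frac{-2 + d}{2 d}\right) 3 = 6 + \frac{3 \left(-2 + d\right)}{2 d}$)
$v{\left(b \right)} = 5$ ($v{\left(b \right)} = -2 + \left(1 + 6\right) = -2 + 7 = 5$)
$E{\left(l \right)} = 5$
$- 4 \left(E{\left(-5 \right)} - 4\right) = - 4 \left(5 - 4\right) = \left(-4\right) 1 = -4$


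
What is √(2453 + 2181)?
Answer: √4634 ≈ 68.073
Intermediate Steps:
√(2453 + 2181) = √4634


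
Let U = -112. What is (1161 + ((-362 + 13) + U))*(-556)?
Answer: -389200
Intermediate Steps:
(1161 + ((-362 + 13) + U))*(-556) = (1161 + ((-362 + 13) - 112))*(-556) = (1161 + (-349 - 112))*(-556) = (1161 - 461)*(-556) = 700*(-556) = -389200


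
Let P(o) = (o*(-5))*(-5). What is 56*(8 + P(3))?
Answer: 4648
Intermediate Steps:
P(o) = 25*o (P(o) = -5*o*(-5) = 25*o)
56*(8 + P(3)) = 56*(8 + 25*3) = 56*(8 + 75) = 56*83 = 4648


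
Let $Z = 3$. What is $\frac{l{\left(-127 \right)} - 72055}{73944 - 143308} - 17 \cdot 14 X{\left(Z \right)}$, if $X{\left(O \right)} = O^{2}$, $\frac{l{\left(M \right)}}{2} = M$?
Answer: $- \frac{148505379}{69364} \approx -2141.0$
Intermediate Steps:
$l{\left(M \right)} = 2 M$
$\frac{l{\left(-127 \right)} - 72055}{73944 - 143308} - 17 \cdot 14 X{\left(Z \right)} = \frac{2 \left(-127\right) - 72055}{73944 - 143308} - 17 \cdot 14 \cdot 3^{2} = \frac{-254 - 72055}{-69364} - 238 \cdot 9 = \left(-254 - 72055\right) \left(- \frac{1}{69364}\right) - 2142 = \left(-72309\right) \left(- \frac{1}{69364}\right) - 2142 = \frac{72309}{69364} - 2142 = - \frac{148505379}{69364}$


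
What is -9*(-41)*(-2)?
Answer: -738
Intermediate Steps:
-9*(-41)*(-2) = 369*(-2) = -738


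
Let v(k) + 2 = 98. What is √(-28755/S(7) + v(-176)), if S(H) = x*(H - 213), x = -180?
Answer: √16163790/412 ≈ 9.7583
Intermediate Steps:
v(k) = 96 (v(k) = -2 + 98 = 96)
S(H) = 38340 - 180*H (S(H) = -180*(H - 213) = -180*(-213 + H) = 38340 - 180*H)
√(-28755/S(7) + v(-176)) = √(-28755/(38340 - 180*7) + 96) = √(-28755/(38340 - 1260) + 96) = √(-28755/37080 + 96) = √(-28755*1/37080 + 96) = √(-639/824 + 96) = √(78465/824) = √16163790/412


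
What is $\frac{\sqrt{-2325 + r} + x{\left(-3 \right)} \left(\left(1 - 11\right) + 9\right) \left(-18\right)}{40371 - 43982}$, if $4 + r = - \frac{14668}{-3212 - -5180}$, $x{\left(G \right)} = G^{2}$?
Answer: $- \frac{162}{3611} - \frac{i \sqrt{141392805}}{888306} \approx -0.044863 - 0.013386 i$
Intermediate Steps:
$r = - \frac{5635}{492}$ ($r = -4 - \frac{14668}{-3212 - -5180} = -4 - \frac{14668}{-3212 + 5180} = -4 - \frac{14668}{1968} = -4 - \frac{3667}{492} = - \frac{5635}{492} \approx -11.453$)
$\frac{\sqrt{-2325 + r} + x{\left(-3 \right)} \left(\left(1 - 11\right) + 9\right) \left(-18\right)}{40371 - 43982} = \frac{\sqrt{-2325 - \frac{5635}{492}} + \left(-3\right)^{2} \left(\left(1 - 11\right) + 9\right) \left(-18\right)}{40371 - 43982} = \frac{\sqrt{- \frac{1149535}{492}} + 9 \left(-10 + 9\right) \left(-18\right)}{-3611} = \left(\frac{i \sqrt{141392805}}{246} + 9 \left(-1\right) \left(-18\right)\right) \left(- \frac{1}{3611}\right) = \left(\frac{i \sqrt{141392805}}{246} - -162\right) \left(- \frac{1}{3611}\right) = \left(\frac{i \sqrt{141392805}}{246} + 162\right) \left(- \frac{1}{3611}\right) = \left(162 + \frac{i \sqrt{141392805}}{246}\right) \left(- \frac{1}{3611}\right) = - \frac{162}{3611} - \frac{i \sqrt{141392805}}{888306}$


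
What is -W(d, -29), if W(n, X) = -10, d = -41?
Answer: 10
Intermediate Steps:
-W(d, -29) = -1*(-10) = 10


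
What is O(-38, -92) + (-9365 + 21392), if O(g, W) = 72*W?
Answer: 5403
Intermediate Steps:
O(-38, -92) + (-9365 + 21392) = 72*(-92) + (-9365 + 21392) = -6624 + 12027 = 5403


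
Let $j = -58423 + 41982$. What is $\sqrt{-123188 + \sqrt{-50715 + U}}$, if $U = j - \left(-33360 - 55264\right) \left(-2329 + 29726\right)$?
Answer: $\sqrt{-123188 + 2 \sqrt{606991143}} \approx 271.87 i$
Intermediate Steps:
$j = -16441$
$U = 2428015287$ ($U = -16441 - \left(-33360 - 55264\right) \left(-2329 + 29726\right) = -16441 - \left(-88624\right) 27397 = -16441 - -2428031728 = -16441 + 2428031728 = 2428015287$)
$\sqrt{-123188 + \sqrt{-50715 + U}} = \sqrt{-123188 + \sqrt{-50715 + 2428015287}} = \sqrt{-123188 + \sqrt{2427964572}} = \sqrt{-123188 + 2 \sqrt{606991143}}$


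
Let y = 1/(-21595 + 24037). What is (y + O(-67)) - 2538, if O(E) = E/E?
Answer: -6195353/2442 ≈ -2537.0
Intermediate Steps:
O(E) = 1
y = 1/2442 ≈ 0.00040950
(y + O(-67)) - 2538 = (1/2442 + 1) - 2538 = 2443/2442 - 2538 = -6195353/2442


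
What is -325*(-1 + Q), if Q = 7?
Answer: -1950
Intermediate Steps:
-325*(-1 + Q) = -325*(-1 + 7) = -325*6 = -25*78 = -1950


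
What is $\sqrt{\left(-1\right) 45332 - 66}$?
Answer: $i \sqrt{45398} \approx 213.07 i$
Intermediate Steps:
$\sqrt{\left(-1\right) 45332 - 66} = \sqrt{-45332 + \left(-106 + 40\right)} = \sqrt{-45332 - 66} = \sqrt{-45398} = i \sqrt{45398}$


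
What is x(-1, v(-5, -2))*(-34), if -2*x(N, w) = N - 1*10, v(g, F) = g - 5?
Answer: -187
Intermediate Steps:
v(g, F) = -5 + g
x(N, w) = 5 - N/2 (x(N, w) = -(N - 1*10)/2 = -(N - 10)/2 = -(-10 + N)/2 = 5 - N/2)
x(-1, v(-5, -2))*(-34) = (5 - ½*(-1))*(-34) = (5 + ½)*(-34) = (11/2)*(-34) = -187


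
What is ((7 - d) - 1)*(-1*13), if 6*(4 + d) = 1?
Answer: -767/6 ≈ -127.83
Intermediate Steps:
d = -23/6 (d = -4 + (⅙)*1 = -4 + ⅙ = -23/6 ≈ -3.8333)
((7 - d) - 1)*(-1*13) = ((7 - 1*(-23/6)) - 1)*(-1*13) = ((7 + 23/6) - 1)*(-13) = (65/6 - 1)*(-13) = (59/6)*(-13) = -767/6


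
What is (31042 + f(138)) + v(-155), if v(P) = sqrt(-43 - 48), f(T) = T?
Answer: 31180 + I*sqrt(91) ≈ 31180.0 + 9.5394*I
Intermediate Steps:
v(P) = I*sqrt(91) (v(P) = sqrt(-91) = I*sqrt(91))
(31042 + f(138)) + v(-155) = (31042 + 138) + I*sqrt(91) = 31180 + I*sqrt(91)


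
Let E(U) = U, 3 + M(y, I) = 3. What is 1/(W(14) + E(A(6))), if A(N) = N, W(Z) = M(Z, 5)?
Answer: ⅙ ≈ 0.16667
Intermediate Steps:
M(y, I) = 0 (M(y, I) = -3 + 3 = 0)
W(Z) = 0
1/(W(14) + E(A(6))) = 1/(0 + 6) = 1/6 = ⅙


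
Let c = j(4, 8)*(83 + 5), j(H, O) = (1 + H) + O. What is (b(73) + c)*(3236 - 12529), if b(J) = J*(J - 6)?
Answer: -56083255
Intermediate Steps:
j(H, O) = 1 + H + O
c = 1144 (c = (1 + 4 + 8)*(83 + 5) = 13*88 = 1144)
b(J) = J*(-6 + J)
(b(73) + c)*(3236 - 12529) = (73*(-6 + 73) + 1144)*(3236 - 12529) = (73*67 + 1144)*(-9293) = (4891 + 1144)*(-9293) = 6035*(-9293) = -56083255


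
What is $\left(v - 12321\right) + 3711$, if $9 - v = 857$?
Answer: $-9458$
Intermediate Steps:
$v = -848$ ($v = 9 - 857 = -848$)
$\left(v - 12321\right) + 3711 = \left(-848 - 12321\right) + 3711 = -13169 + 3711 = -9458$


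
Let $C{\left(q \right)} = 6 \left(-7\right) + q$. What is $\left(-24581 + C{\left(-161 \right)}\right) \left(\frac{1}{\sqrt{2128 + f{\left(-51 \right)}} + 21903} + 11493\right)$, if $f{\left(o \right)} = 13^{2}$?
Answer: $- \frac{17081261788696662}{59967389} + \frac{3098 \sqrt{2297}}{59967389} \approx -2.8484 \cdot 10^{8}$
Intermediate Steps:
$f{\left(o \right)} = 169$
$C{\left(q \right)} = -42 + q$
$\left(-24581 + C{\left(-161 \right)}\right) \left(\frac{1}{\sqrt{2128 + f{\left(-51 \right)}} + 21903} + 11493\right) = \left(-24581 - 203\right) \left(\frac{1}{\sqrt{2128 + 169} + 21903} + 11493\right) = \left(-24581 - 203\right) \left(\frac{1}{\sqrt{2297} + 21903} + 11493\right) = - 24784 \left(\frac{1}{21903 + \sqrt{2297}} + 11493\right) = - 24784 \left(11493 + \frac{1}{21903 + \sqrt{2297}}\right) = -284842512 - \frac{24784}{21903 + \sqrt{2297}}$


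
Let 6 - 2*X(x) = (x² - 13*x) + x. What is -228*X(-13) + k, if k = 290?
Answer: 36656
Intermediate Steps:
X(x) = 3 + 6*x - x²/2 (X(x) = 3 - ((x² - 13*x) + x)/2 = 3 - (x² - 12*x)/2 = 3 + (6*x - x²/2) = 3 + 6*x - x²/2)
-228*X(-13) + k = -228*(3 + 6*(-13) - ½*(-13)²) + 290 = -228*(3 - 78 - ½*169) + 290 = -228*(3 - 78 - 169/2) + 290 = -228*(-319/2) + 290 = 36366 + 290 = 36656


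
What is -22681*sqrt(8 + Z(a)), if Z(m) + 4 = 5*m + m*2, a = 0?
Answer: -45362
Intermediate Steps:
Z(m) = -4 + 7*m (Z(m) = -4 + (5*m + m*2) = -4 + (5*m + 2*m) = -4 + 7*m)
-22681*sqrt(8 + Z(a)) = -22681*sqrt(8 + (-4 + 7*0)) = -22681*sqrt(8 + (-4 + 0)) = -22681*sqrt(8 - 4) = -22681*sqrt(4) = -22681*2 = -45362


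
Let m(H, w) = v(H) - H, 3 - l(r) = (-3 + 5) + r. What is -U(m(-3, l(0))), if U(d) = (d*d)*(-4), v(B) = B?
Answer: 0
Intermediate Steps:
l(r) = 1 - r (l(r) = 3 - ((-3 + 5) + r) = 3 - (2 + r) = 3 + (-2 - r) = 1 - r)
m(H, w) = 0 (m(H, w) = H - H = 0)
U(d) = -4*d² (U(d) = d²*(-4) = -4*d²)
-U(m(-3, l(0))) = -(-4)*0² = -(-4)*0 = -1*0 = 0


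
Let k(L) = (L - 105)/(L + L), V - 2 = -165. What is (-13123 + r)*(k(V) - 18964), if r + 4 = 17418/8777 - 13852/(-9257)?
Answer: 3295834490481196854/13243536307 ≈ 2.4886e+8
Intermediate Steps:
V = -163 (V = 2 - 165 = -163)
k(L) = (-105 + L)/(2*L) (k(L) = (-105 + L)/((2*L)) = (-105 + L)*(1/(2*L)) = (-105 + L)/(2*L))
r = -42177326/81248689 (r = -4 + (17418/8777 - 13852/(-9257)) = -4 + (17418*(1/8777) - 13852*(-1/9257)) = -4 + (17418/8777 + 13852/9257) = -4 + 282817430/81248689 = -42177326/81248689 ≈ -0.51911)
(-13123 + r)*(k(V) - 18964) = (-13123 - 42177326/81248689)*((½)*(-105 - 163)/(-163) - 18964) = -1066268723073*((½)*(-1/163)*(-268) - 18964)/81248689 = -1066268723073*(134/163 - 18964)/81248689 = -1066268723073/81248689*(-3090998/163) = 3295834490481196854/13243536307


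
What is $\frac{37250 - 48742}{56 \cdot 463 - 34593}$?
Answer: $\frac{11492}{8665} \approx 1.3263$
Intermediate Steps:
$\frac{37250 - 48742}{56 \cdot 463 - 34593} = - \frac{11492}{25928 - 34593} = - \frac{11492}{-8665} = \left(-11492\right) \left(- \frac{1}{8665}\right) = \frac{11492}{8665}$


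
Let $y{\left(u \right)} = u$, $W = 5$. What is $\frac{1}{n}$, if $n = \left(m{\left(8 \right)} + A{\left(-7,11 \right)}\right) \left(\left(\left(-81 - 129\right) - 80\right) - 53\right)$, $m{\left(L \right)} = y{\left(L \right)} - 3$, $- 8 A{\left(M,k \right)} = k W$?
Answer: $\frac{8}{5145} \approx 0.0015549$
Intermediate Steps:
$A{\left(M,k \right)} = - \frac{5 k}{8}$ ($A{\left(M,k \right)} = - \frac{k 5}{8} = - \frac{5 k}{8}$)
$m{\left(L \right)} = -3 + L$ ($m{\left(L \right)} = L - 3 = -3 + L$)
$n = \frac{5145}{8}$ ($n = \left(\left(-3 + 8\right) - \frac{55}{8}\right) \left(\left(\left(-81 - 129\right) - 80\right) - 53\right) = \left(5 - \frac{55}{8}\right) \left(\left(-210 - 80\right) - 53\right) = - \frac{15 \left(-290 - 53\right)}{8} = \left(- \frac{15}{8}\right) \left(-343\right) = \frac{5145}{8} \approx 643.13$)
$\frac{1}{n} = \frac{1}{\frac{5145}{8}} = \frac{8}{5145}$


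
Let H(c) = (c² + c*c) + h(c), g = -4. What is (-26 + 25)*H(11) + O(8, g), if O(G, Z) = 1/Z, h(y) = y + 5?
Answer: -1033/4 ≈ -258.25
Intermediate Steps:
h(y) = 5 + y
H(c) = 5 + c + 2*c² (H(c) = (c² + c*c) + (5 + c) = (c² + c²) + (5 + c) = 2*c² + (5 + c) = 5 + c + 2*c²)
(-26 + 25)*H(11) + O(8, g) = (-26 + 25)*(5 + 11 + 2*11²) + 1/(-4) = -(5 + 11 + 2*121) - ¼ = -(5 + 11 + 242) - ¼ = -1*258 - ¼ = -258 - ¼ = -1033/4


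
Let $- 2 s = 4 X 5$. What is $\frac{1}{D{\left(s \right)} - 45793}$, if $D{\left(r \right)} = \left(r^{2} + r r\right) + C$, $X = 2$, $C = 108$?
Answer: $- \frac{1}{44885} \approx -2.2279 \cdot 10^{-5}$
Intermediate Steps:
$s = -20$ ($s = - \frac{4 \cdot 2 \cdot 5}{2} = - \frac{8 \cdot 5}{2} = \left(- \frac{1}{2}\right) 40 = -20$)
$D{\left(r \right)} = 108 + 2 r^{2}$ ($D{\left(r \right)} = \left(r^{2} + r r\right) + 108 = \left(r^{2} + r^{2}\right) + 108 = 2 r^{2} + 108 = 108 + 2 r^{2}$)
$\frac{1}{D{\left(s \right)} - 45793} = \frac{1}{\left(108 + 2 \left(-20\right)^{2}\right) - 45793} = \frac{1}{\left(108 + 2 \cdot 400\right) - 45793} = \frac{1}{\left(108 + 800\right) - 45793} = \frac{1}{908 - 45793} = \frac{1}{-44885} = - \frac{1}{44885}$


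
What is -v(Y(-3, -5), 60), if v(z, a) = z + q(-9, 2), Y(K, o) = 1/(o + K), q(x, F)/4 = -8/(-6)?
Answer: -125/24 ≈ -5.2083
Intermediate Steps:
q(x, F) = 16/3 (q(x, F) = 4*(-8/(-6)) = 4*(-8*(-1/6)) = 4*(4/3) = 16/3)
Y(K, o) = 1/(K + o)
v(z, a) = 16/3 + z (v(z, a) = z + 16/3 = 16/3 + z)
-v(Y(-3, -5), 60) = -(16/3 + 1/(-3 - 5)) = -(16/3 + 1/(-8)) = -(16/3 - 1/8) = -1*125/24 = -125/24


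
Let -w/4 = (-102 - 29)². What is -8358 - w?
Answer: 60286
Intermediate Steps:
w = -68644 (w = -4*(-102 - 29)² = -4*(-131)² = -4*17161 = -68644)
-8358 - w = -8358 - 1*(-68644) = -8358 + 68644 = 60286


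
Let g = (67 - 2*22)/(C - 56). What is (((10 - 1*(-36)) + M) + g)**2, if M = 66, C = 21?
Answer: 15186609/1225 ≈ 12397.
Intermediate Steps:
g = -23/35 (g = (67 - 2*22)/(21 - 56) = (67 - 44)/(-35) = 23*(-1/35) = -23/35 ≈ -0.65714)
(((10 - 1*(-36)) + M) + g)**2 = (((10 - 1*(-36)) + 66) - 23/35)**2 = (((10 + 36) + 66) - 23/35)**2 = ((46 + 66) - 23/35)**2 = (112 - 23/35)**2 = (3897/35)**2 = 15186609/1225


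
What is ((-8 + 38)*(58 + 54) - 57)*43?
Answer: 142029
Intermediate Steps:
((-8 + 38)*(58 + 54) - 57)*43 = (30*112 - 57)*43 = (3360 - 57)*43 = 3303*43 = 142029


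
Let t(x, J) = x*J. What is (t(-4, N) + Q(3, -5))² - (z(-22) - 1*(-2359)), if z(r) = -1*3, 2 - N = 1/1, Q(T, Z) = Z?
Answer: -2275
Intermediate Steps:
N = 1 (N = 2 - 1/1 = 2 - 1*1 = 2 - 1 = 1)
z(r) = -3
t(x, J) = J*x
(t(-4, N) + Q(3, -5))² - (z(-22) - 1*(-2359)) = (1*(-4) - 5)² - (-3 - 1*(-2359)) = (-4 - 5)² - (-3 + 2359) = (-9)² - 1*2356 = 81 - 2356 = -2275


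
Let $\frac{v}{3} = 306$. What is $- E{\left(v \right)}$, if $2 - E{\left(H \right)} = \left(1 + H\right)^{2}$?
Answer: $844559$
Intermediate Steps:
$v = 918$ ($v = 3 \cdot 306 = 918$)
$E{\left(H \right)} = 2 - \left(1 + H\right)^{2}$
$- E{\left(v \right)} = - (2 - \left(1 + 918\right)^{2}) = - (2 - 919^{2}) = - (2 - 844561) = \left(-1\right) \left(-844559\right) = 844559$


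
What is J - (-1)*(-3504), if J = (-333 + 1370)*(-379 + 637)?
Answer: 264042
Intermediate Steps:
J = 267546 (J = 1037*258 = 267546)
J - (-1)*(-3504) = 267546 - (-1)*(-3504) = 267546 - 1*3504 = 267546 - 3504 = 264042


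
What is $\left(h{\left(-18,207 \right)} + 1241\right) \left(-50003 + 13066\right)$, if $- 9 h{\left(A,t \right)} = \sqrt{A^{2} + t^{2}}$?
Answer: $-45838817 + 36937 \sqrt{533} \approx -4.4986 \cdot 10^{7}$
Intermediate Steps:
$h{\left(A,t \right)} = - \frac{\sqrt{A^{2} + t^{2}}}{9}$
$\left(h{\left(-18,207 \right)} + 1241\right) \left(-50003 + 13066\right) = \left(- \frac{\sqrt{\left(-18\right)^{2} + 207^{2}}}{9} + 1241\right) \left(-50003 + 13066\right) = \left(- \frac{\sqrt{324 + 42849}}{9} + 1241\right) \left(-36937\right) = \left(- \frac{\sqrt{43173}}{9} + 1241\right) \left(-36937\right) = \left(- \frac{9 \sqrt{533}}{9} + 1241\right) \left(-36937\right) = \left(- \sqrt{533} + 1241\right) \left(-36937\right) = \left(1241 - \sqrt{533}\right) \left(-36937\right) = -45838817 + 36937 \sqrt{533}$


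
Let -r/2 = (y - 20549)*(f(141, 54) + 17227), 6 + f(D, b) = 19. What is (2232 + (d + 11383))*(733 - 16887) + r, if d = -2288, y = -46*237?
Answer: 901454122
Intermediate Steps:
f(D, b) = 13 (f(D, b) = -6 + 19 = 13)
y = -10902
r = 1084430480 (r = -2*(-10902 - 20549)*(13 + 17227) = -(-62902)*17240 = -2*(-542215240) = 1084430480)
(2232 + (d + 11383))*(733 - 16887) + r = (2232 + (-2288 + 11383))*(733 - 16887) + 1084430480 = (2232 + 9095)*(-16154) + 1084430480 = 11327*(-16154) + 1084430480 = -182976358 + 1084430480 = 901454122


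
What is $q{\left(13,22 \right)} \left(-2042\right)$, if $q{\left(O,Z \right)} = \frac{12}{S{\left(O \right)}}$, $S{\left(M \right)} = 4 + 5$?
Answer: $- \frac{8168}{3} \approx -2722.7$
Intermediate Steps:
$S{\left(M \right)} = 9$
$q{\left(O,Z \right)} = \frac{4}{3}$ ($q{\left(O,Z \right)} = \frac{12}{9} = 12 \cdot \frac{1}{9} = \frac{4}{3}$)
$q{\left(13,22 \right)} \left(-2042\right) = \frac{4}{3} \left(-2042\right) = - \frac{8168}{3}$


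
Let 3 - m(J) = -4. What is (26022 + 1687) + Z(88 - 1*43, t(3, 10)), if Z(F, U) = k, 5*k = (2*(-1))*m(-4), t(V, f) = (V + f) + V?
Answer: 138531/5 ≈ 27706.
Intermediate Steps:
t(V, f) = f + 2*V
m(J) = 7 (m(J) = 3 - 1*(-4) = 3 + 4 = 7)
k = -14/5 (k = ((2*(-1))*7)/5 = (-2*7)/5 = (⅕)*(-14) = -14/5 ≈ -2.8000)
Z(F, U) = -14/5
(26022 + 1687) + Z(88 - 1*43, t(3, 10)) = (26022 + 1687) - 14/5 = 27709 - 14/5 = 138531/5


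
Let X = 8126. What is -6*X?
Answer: -48756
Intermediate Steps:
-6*X = -6*8126 = -48756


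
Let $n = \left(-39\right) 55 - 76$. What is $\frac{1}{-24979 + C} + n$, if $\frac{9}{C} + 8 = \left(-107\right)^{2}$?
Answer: $- \frac{634727896771}{285784730} \approx -2221.0$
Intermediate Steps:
$n = -2221$ ($n = -2145 - 76 = -2221$)
$C = \frac{9}{11441}$ ($C = \frac{9}{-8 + \left(-107\right)^{2}} = \frac{9}{-8 + 11449} = \frac{9}{11441} \approx 0.00078664$)
$\frac{1}{-24979 + C} + n = \frac{1}{-24979 + \frac{9}{11441}} - 2221 = \frac{1}{- \frac{285784730}{11441}} - 2221 = - \frac{11441}{285784730} - 2221 = - \frac{634727896771}{285784730}$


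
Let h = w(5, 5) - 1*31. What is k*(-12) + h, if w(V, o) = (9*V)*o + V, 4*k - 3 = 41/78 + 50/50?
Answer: 4821/26 ≈ 185.42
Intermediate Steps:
k = 353/312 (k = 3/4 + (41/78 + 50/50)/4 = 3/4 + (41*(1/78) + 50*(1/50))/4 = 3/4 + (41/78 + 1)/4 = 3/4 + (1/4)*(119/78) = 3/4 + 119/312 = 353/312 ≈ 1.1314)
w(V, o) = V + 9*V*o (w(V, o) = 9*V*o + V = V + 9*V*o)
h = 199 (h = 5*(1 + 9*5) - 1*31 = 5*(1 + 45) - 31 = 5*46 - 31 = 230 - 31 = 199)
k*(-12) + h = (353/312)*(-12) + 199 = -353/26 + 199 = 4821/26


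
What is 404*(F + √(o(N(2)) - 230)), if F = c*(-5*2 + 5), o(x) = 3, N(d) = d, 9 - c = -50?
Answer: -119180 + 404*I*√227 ≈ -1.1918e+5 + 6086.9*I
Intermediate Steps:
c = 59 (c = 9 - 1*(-50) = 9 + 50 = 59)
F = -295 (F = 59*(-5*2 + 5) = 59*(-10 + 5) = 59*(-5) = -295)
404*(F + √(o(N(2)) - 230)) = 404*(-295 + √(3 - 230)) = 404*(-295 + √(-227)) = 404*(-295 + I*√227) = -119180 + 404*I*√227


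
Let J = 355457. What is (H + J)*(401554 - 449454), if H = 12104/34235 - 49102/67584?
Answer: -984864224750021585/57843456 ≈ -1.7026e+10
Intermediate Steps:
H = -431485117/1156869120 (H = 12104*(1/34235) - 49102*1/67584 = 12104/34235 - 24551/33792 = -431485117/1156869120 ≈ -0.37298)
(H + J)*(401554 - 449454) = (-431485117/1156869120 + 355457)*(401554 - 449454) = (411216795302723/1156869120)*(-47900) = -984864224750021585/57843456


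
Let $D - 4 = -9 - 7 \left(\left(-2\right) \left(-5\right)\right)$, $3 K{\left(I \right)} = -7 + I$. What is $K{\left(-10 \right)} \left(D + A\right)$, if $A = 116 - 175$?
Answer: $\frac{2278}{3} \approx 759.33$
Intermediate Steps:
$K{\left(I \right)} = - \frac{7}{3} + \frac{I}{3}$ ($K{\left(I \right)} = \frac{-7 + I}{3} = - \frac{7}{3} + \frac{I}{3}$)
$D = -75$ ($D = 4 - \left(9 + 7 \left(\left(-2\right) \left(-5\right)\right)\right) = 4 - 79 = -75$)
$A = -59$ ($A = 116 - 175 = -59$)
$K{\left(-10 \right)} \left(D + A\right) = \left(- \frac{7}{3} + \frac{1}{3} \left(-10\right)\right) \left(-75 - 59\right) = \left(- \frac{7}{3} - \frac{10}{3}\right) \left(-134\right) = \left(- \frac{17}{3}\right) \left(-134\right) = \frac{2278}{3}$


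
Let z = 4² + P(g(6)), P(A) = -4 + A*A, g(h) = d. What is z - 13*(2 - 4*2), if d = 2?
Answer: 94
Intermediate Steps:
g(h) = 2
P(A) = -4 + A²
z = 16 (z = 4² + (-4 + 2²) = 16 + (-4 + 4) = 16 + 0 = 16)
z - 13*(2 - 4*2) = 16 - 13*(2 - 4*2) = 16 - 13*(2 - 8) = 16 - 13*(-6) = 16 + 78 = 94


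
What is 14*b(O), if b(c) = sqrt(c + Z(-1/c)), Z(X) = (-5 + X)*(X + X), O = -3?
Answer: 14*I*sqrt(55)/3 ≈ 34.609*I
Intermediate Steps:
Z(X) = 2*X*(-5 + X) (Z(X) = (-5 + X)*(2*X) = 2*X*(-5 + X))
b(c) = sqrt(c - 2*(-5 - 1/c)/c) (b(c) = sqrt(c + 2*(-1/c)*(-5 - 1/c)) = sqrt(c - 2*(-5 - 1/c)/c))
14*b(O) = 14*sqrt(-3 + 2/(-3)**2 + 10/(-3)) = 14*sqrt(-3 + 2*(1/9) + 10*(-1/3)) = 14*sqrt(-3 + 2/9 - 10/3) = 14*sqrt(-55/9) = 14*(I*sqrt(55)/3) = 14*I*sqrt(55)/3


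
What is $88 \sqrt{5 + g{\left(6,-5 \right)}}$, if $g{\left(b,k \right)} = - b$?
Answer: $88 i \approx 88.0 i$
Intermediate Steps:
$88 \sqrt{5 + g{\left(6,-5 \right)}} = 88 \sqrt{5 - 6} = 88 \sqrt{-1} = 88 i$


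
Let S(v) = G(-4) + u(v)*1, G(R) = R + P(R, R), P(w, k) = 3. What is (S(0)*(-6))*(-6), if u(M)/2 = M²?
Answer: -36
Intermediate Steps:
u(M) = 2*M²
G(R) = 3 + R (G(R) = R + 3 = 3 + R)
S(v) = -1 + 2*v² (S(v) = (3 - 4) + (2*v²)*1 = -1 + 2*v²)
(S(0)*(-6))*(-6) = ((-1 + 2*0²)*(-6))*(-6) = ((-1 + 2*0)*(-6))*(-6) = ((-1 + 0)*(-6))*(-6) = -1*(-6)*(-6) = 6*(-6) = -36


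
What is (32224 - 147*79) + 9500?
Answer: 30111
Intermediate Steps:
(32224 - 147*79) + 9500 = (32224 - 11613) + 9500 = 20611 + 9500 = 30111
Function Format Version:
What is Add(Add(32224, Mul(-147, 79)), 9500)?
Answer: 30111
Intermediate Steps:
Add(Add(32224, Mul(-147, 79)), 9500) = Add(Add(32224, -11613), 9500) = Add(20611, 9500) = 30111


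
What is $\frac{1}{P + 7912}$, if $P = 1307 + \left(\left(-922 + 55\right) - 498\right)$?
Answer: $\frac{1}{7854} \approx 0.00012732$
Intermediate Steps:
$P = -58$ ($P = 1307 - 1365 = -58$)
$\frac{1}{P + 7912} = \frac{1}{-58 + 7912} = \frac{1}{7854}$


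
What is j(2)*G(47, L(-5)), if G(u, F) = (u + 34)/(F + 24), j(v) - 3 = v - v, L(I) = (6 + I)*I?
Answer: 243/19 ≈ 12.789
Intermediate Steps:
L(I) = I*(6 + I)
j(v) = 3 (j(v) = 3 + (v - v) = 3 + 0 = 3)
G(u, F) = (34 + u)/(24 + F)
j(2)*G(47, L(-5)) = 3*((34 + 47)/(24 - 5*(6 - 5))) = 3*(81/(24 - 5*1)) = 3*(81/(24 - 5)) = 3*(81/19) = 243/19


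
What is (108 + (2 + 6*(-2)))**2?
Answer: 9604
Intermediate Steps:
(108 + (2 + 6*(-2)))**2 = (108 + (2 - 12))**2 = (108 - 10)**2 = 98**2 = 9604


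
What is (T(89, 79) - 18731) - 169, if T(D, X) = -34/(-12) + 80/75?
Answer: -188961/10 ≈ -18896.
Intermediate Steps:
T(D, X) = 39/10 (T(D, X) = -34*(-1/12) + 80*(1/75) = 17/6 + 16/15 = 39/10)
(T(89, 79) - 18731) - 169 = (39/10 - 18731) - 169 = -187271/10 - 169 = -188961/10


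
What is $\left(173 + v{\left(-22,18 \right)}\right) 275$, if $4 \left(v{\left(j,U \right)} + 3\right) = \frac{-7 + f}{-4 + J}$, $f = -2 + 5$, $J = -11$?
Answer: $\frac{140305}{3} \approx 46768.0$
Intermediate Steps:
$f = 3$
$v{\left(j,U \right)} = - \frac{44}{15}$ ($v{\left(j,U \right)} = -3 + \frac{\left(-7 + 3\right) \frac{1}{-4 - 11}}{4} = -3 + \frac{\left(-4\right) \frac{1}{-15}}{4} = -3 + \frac{\left(-4\right) \left(- \frac{1}{15}\right)}{4} = -3 + \frac{1}{4} \cdot \frac{4}{15} = -3 + \frac{1}{15} = - \frac{44}{15}$)
$\left(173 + v{\left(-22,18 \right)}\right) 275 = \left(173 - \frac{44}{15}\right) 275 = \frac{2551}{15} \cdot 275 = \frac{140305}{3}$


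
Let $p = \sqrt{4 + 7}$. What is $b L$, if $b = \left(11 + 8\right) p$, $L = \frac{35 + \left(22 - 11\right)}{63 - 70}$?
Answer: $- \frac{874 \sqrt{11}}{7} \approx -414.1$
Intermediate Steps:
$p = \sqrt{11} \approx 3.3166$
$L = - \frac{46}{7}$ ($L = \frac{35 + \left(22 - 11\right)}{-7} = \left(35 + 11\right) \left(- \frac{1}{7}\right) = 46 \left(- \frac{1}{7}\right) = - \frac{46}{7} \approx -6.5714$)
$b = 19 \sqrt{11}$ ($b = \left(11 + 8\right) \sqrt{11} = 19 \sqrt{11} \approx 63.016$)
$b L = 19 \sqrt{11} \left(- \frac{46}{7}\right) = - \frac{874 \sqrt{11}}{7}$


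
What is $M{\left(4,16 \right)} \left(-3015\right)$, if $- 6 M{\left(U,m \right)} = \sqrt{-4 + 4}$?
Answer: $0$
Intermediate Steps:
$M{\left(U,m \right)} = 0$ ($M{\left(U,m \right)} = - \frac{\sqrt{-4 + 4}}{6} = - \frac{\sqrt{0}}{6} = \left(- \frac{1}{6}\right) 0 = 0$)
$M{\left(4,16 \right)} \left(-3015\right) = 0 \left(-3015\right) = 0$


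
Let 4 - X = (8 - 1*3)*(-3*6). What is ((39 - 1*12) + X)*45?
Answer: 5445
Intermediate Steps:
X = 94 (X = 4 - (8 - 1*3)*(-3*6) = 4 - (8 - 3)*(-18) = 4 - 5*(-18) = 4 - 1*(-90) = 4 + 90 = 94)
((39 - 1*12) + X)*45 = ((39 - 1*12) + 94)*45 = ((39 - 12) + 94)*45 = (27 + 94)*45 = 121*45 = 5445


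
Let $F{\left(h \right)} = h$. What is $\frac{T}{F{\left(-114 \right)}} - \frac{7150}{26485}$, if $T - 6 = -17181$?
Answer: $\frac{30270985}{201286} \approx 150.39$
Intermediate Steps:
$T = -17175$ ($T = 6 - 17181 = -17175$)
$\frac{T}{F{\left(-114 \right)}} - \frac{7150}{26485} = - \frac{17175}{-114} - \frac{7150}{26485} = \left(-17175\right) \left(- \frac{1}{114}\right) - \frac{1430}{5297} = \frac{5725}{38} - \frac{1430}{5297} = \frac{30270985}{201286}$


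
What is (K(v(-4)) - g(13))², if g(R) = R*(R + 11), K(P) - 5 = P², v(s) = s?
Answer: 84681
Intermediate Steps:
K(P) = 5 + P²
g(R) = R*(11 + R)
(K(v(-4)) - g(13))² = ((5 + (-4)²) - 13*(11 + 13))² = ((5 + 16) - 13*24)² = (21 - 1*312)² = (21 - 312)² = (-291)² = 84681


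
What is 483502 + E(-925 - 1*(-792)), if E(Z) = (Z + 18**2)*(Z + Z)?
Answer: 432696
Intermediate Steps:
E(Z) = 2*Z*(324 + Z) (E(Z) = (Z + 324)*(2*Z) = (324 + Z)*(2*Z) = 2*Z*(324 + Z))
483502 + E(-925 - 1*(-792)) = 483502 + 2*(-925 - 1*(-792))*(324 + (-925 - 1*(-792))) = 483502 + 2*(-925 + 792)*(324 + (-925 + 792)) = 483502 + 2*(-133)*(324 - 133) = 483502 + 2*(-133)*191 = 483502 - 50806 = 432696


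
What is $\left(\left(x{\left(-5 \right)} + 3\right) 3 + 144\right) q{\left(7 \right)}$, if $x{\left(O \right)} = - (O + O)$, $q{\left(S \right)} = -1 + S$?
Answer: $1098$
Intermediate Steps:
$x{\left(O \right)} = - 2 O$
$\left(\left(x{\left(-5 \right)} + 3\right) 3 + 144\right) q{\left(7 \right)} = \left(\left(\left(-2\right) \left(-5\right) + 3\right) 3 + 144\right) \left(-1 + 7\right) = \left(\left(10 + 3\right) 3 + 144\right) 6 = \left(13 \cdot 3 + 144\right) 6 = \left(39 + 144\right) 6 = 183 \cdot 6 = 1098$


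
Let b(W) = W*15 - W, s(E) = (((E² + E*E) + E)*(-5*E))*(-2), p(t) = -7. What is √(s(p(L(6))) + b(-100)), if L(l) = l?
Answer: I*√7770 ≈ 88.148*I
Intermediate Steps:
s(E) = 10*E*(E + 2*E²) (s(E) = (((E² + E²) + E)*(-5*E))*(-2) = ((2*E² + E)*(-5*E))*(-2) = ((E + 2*E²)*(-5*E))*(-2) = -5*E*(E + 2*E²)*(-2) = 10*E*(E + 2*E²))
b(W) = 14*W (b(W) = 15*W - W = 14*W)
√(s(p(L(6))) + b(-100)) = √((-7)²*(10 + 20*(-7)) + 14*(-100)) = √(49*(10 - 140) - 1400) = √(49*(-130) - 1400) = √(-6370 - 1400) = √(-7770) = I*√7770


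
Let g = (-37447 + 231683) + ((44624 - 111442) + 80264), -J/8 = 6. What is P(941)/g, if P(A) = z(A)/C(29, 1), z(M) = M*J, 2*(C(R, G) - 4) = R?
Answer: -45168/3842117 ≈ -0.011756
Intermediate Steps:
J = -48 (J = -8*6 = -48)
C(R, G) = 4 + R/2
z(M) = -48*M (z(M) = M*(-48) = -48*M)
g = 207682 (g = 194236 + (-66818 + 80264) = 194236 + 13446 = 207682)
P(A) = -96*A/37 (P(A) = (-48*A)/(4 + (½)*29) = (-48*A)/(4 + 29/2) = (-48*A)/(37/2) = -48*A*(2/37) = -96*A/37)
P(941)/g = -96/37*941/207682 = -90336/37*1/207682 = -45168/3842117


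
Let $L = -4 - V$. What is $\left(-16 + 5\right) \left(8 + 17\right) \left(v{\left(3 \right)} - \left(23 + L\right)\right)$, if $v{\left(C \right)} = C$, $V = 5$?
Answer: $3025$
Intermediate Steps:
$L = -9$ ($L = -4 - 5 = -9$)
$\left(-16 + 5\right) \left(8 + 17\right) \left(v{\left(3 \right)} - \left(23 + L\right)\right) = \left(-16 + 5\right) \left(8 + 17\right) \left(3 - 14\right) = \left(-11\right) 25 \left(3 + \left(-23 + 9\right)\right) = - 275 \left(3 - 14\right) = \left(-275\right) \left(-11\right) = 3025$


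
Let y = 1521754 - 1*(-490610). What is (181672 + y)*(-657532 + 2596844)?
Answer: 4254920343232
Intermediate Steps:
y = 2012364 (y = 1521754 + 490610 = 2012364)
(181672 + y)*(-657532 + 2596844) = (181672 + 2012364)*(-657532 + 2596844) = 2194036*1939312 = 4254920343232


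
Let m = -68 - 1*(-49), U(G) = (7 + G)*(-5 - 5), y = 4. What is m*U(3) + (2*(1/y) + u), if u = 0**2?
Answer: 3801/2 ≈ 1900.5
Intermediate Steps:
u = 0
U(G) = -70 - 10*G (U(G) = (7 + G)*(-10) = -70 - 10*G)
m = -19 (m = -68 + 49 = -19)
m*U(3) + (2*(1/y) + u) = -19*(-70 - 10*3) + (2*(1/4) + 0) = -19*(-70 - 30) + (2*(1*(1/4)) + 0) = -19*(-100) + (2*(1/4) + 0) = 1900 + (1/2 + 0) = 1900 + 1/2 = 3801/2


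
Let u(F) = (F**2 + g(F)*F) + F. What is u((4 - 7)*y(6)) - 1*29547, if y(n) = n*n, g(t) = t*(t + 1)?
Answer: -1266039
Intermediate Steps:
g(t) = t*(1 + t)
y(n) = n**2
u(F) = F + F**2 + F**2*(1 + F) (u(F) = (F**2 + (F*(1 + F))*F) + F = (F**2 + F**2*(1 + F)) + F = F + F**2 + F**2*(1 + F))
u((4 - 7)*y(6)) - 1*29547 = ((4 - 7)*6**2)*(1 + (4 - 7)*6**2 + ((4 - 7)*6**2)*(1 + (4 - 7)*6**2)) - 1*29547 = (-3*36)*(1 - 3*36 + (-3*36)*(1 - 3*36)) - 29547 = -108*(1 - 108 - 108*(1 - 108)) - 29547 = -108*(1 - 108 - 108*(-107)) - 29547 = -108*(1 - 108 + 11556) - 29547 = -108*11449 - 29547 = -1236492 - 29547 = -1266039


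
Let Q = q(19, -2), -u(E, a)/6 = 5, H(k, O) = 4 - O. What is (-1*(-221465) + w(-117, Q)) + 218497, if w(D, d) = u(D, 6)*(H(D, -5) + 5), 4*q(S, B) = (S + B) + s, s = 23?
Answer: 439542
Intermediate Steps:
u(E, a) = -30 (u(E, a) = -6*5 = -30)
q(S, B) = 23/4 + B/4 + S/4 (q(S, B) = ((S + B) + 23)/4 = ((B + S) + 23)/4 = (23 + B + S)/4 = 23/4 + B/4 + S/4)
Q = 10 (Q = 23/4 + (¼)*(-2) + (¼)*19 = 23/4 - ½ + 19/4 = 10)
w(D, d) = -420 (w(D, d) = -30*((4 - 1*(-5)) + 5) = -30*((4 + 5) + 5) = -30*(9 + 5) = -30*14 = -420)
(-1*(-221465) + w(-117, Q)) + 218497 = (-1*(-221465) - 420) + 218497 = (221465 - 420) + 218497 = 221045 + 218497 = 439542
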